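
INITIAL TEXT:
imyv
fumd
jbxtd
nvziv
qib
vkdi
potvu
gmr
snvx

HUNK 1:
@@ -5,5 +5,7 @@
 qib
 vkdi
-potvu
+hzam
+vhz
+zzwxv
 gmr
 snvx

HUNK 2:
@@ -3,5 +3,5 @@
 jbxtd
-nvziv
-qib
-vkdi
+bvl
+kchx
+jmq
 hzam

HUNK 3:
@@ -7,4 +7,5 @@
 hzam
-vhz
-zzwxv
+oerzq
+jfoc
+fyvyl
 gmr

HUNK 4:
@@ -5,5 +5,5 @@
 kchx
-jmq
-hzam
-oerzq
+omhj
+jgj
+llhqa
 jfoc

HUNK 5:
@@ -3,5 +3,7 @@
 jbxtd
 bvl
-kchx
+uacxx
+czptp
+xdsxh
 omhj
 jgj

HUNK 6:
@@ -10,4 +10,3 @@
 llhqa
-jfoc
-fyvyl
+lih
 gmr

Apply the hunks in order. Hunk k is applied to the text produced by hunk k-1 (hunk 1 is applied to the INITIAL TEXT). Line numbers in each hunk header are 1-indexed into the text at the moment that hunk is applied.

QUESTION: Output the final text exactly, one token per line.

Answer: imyv
fumd
jbxtd
bvl
uacxx
czptp
xdsxh
omhj
jgj
llhqa
lih
gmr
snvx

Derivation:
Hunk 1: at line 5 remove [potvu] add [hzam,vhz,zzwxv] -> 11 lines: imyv fumd jbxtd nvziv qib vkdi hzam vhz zzwxv gmr snvx
Hunk 2: at line 3 remove [nvziv,qib,vkdi] add [bvl,kchx,jmq] -> 11 lines: imyv fumd jbxtd bvl kchx jmq hzam vhz zzwxv gmr snvx
Hunk 3: at line 7 remove [vhz,zzwxv] add [oerzq,jfoc,fyvyl] -> 12 lines: imyv fumd jbxtd bvl kchx jmq hzam oerzq jfoc fyvyl gmr snvx
Hunk 4: at line 5 remove [jmq,hzam,oerzq] add [omhj,jgj,llhqa] -> 12 lines: imyv fumd jbxtd bvl kchx omhj jgj llhqa jfoc fyvyl gmr snvx
Hunk 5: at line 3 remove [kchx] add [uacxx,czptp,xdsxh] -> 14 lines: imyv fumd jbxtd bvl uacxx czptp xdsxh omhj jgj llhqa jfoc fyvyl gmr snvx
Hunk 6: at line 10 remove [jfoc,fyvyl] add [lih] -> 13 lines: imyv fumd jbxtd bvl uacxx czptp xdsxh omhj jgj llhqa lih gmr snvx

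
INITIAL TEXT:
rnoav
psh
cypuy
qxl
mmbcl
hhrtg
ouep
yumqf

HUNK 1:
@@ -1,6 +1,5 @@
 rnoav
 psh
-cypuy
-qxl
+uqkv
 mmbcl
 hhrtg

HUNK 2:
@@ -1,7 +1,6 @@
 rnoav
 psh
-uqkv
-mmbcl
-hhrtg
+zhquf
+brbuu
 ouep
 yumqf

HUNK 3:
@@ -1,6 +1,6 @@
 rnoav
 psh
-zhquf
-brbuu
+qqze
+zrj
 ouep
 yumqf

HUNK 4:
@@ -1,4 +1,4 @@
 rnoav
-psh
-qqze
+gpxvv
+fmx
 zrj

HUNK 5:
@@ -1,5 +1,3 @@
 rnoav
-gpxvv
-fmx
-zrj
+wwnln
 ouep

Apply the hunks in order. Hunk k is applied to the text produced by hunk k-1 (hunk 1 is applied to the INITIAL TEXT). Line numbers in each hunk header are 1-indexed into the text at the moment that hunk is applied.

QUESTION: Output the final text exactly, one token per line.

Hunk 1: at line 1 remove [cypuy,qxl] add [uqkv] -> 7 lines: rnoav psh uqkv mmbcl hhrtg ouep yumqf
Hunk 2: at line 1 remove [uqkv,mmbcl,hhrtg] add [zhquf,brbuu] -> 6 lines: rnoav psh zhquf brbuu ouep yumqf
Hunk 3: at line 1 remove [zhquf,brbuu] add [qqze,zrj] -> 6 lines: rnoav psh qqze zrj ouep yumqf
Hunk 4: at line 1 remove [psh,qqze] add [gpxvv,fmx] -> 6 lines: rnoav gpxvv fmx zrj ouep yumqf
Hunk 5: at line 1 remove [gpxvv,fmx,zrj] add [wwnln] -> 4 lines: rnoav wwnln ouep yumqf

Answer: rnoav
wwnln
ouep
yumqf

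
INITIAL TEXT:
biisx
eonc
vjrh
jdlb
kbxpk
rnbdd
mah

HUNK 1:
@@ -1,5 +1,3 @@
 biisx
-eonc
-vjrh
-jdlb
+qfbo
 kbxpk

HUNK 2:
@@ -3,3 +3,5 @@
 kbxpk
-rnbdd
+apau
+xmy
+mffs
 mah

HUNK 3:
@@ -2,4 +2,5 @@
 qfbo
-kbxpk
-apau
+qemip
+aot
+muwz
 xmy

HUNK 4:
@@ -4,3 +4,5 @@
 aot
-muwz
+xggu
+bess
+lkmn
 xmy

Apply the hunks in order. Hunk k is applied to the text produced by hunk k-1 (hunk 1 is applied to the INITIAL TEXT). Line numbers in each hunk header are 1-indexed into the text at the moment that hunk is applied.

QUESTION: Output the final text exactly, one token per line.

Hunk 1: at line 1 remove [eonc,vjrh,jdlb] add [qfbo] -> 5 lines: biisx qfbo kbxpk rnbdd mah
Hunk 2: at line 3 remove [rnbdd] add [apau,xmy,mffs] -> 7 lines: biisx qfbo kbxpk apau xmy mffs mah
Hunk 3: at line 2 remove [kbxpk,apau] add [qemip,aot,muwz] -> 8 lines: biisx qfbo qemip aot muwz xmy mffs mah
Hunk 4: at line 4 remove [muwz] add [xggu,bess,lkmn] -> 10 lines: biisx qfbo qemip aot xggu bess lkmn xmy mffs mah

Answer: biisx
qfbo
qemip
aot
xggu
bess
lkmn
xmy
mffs
mah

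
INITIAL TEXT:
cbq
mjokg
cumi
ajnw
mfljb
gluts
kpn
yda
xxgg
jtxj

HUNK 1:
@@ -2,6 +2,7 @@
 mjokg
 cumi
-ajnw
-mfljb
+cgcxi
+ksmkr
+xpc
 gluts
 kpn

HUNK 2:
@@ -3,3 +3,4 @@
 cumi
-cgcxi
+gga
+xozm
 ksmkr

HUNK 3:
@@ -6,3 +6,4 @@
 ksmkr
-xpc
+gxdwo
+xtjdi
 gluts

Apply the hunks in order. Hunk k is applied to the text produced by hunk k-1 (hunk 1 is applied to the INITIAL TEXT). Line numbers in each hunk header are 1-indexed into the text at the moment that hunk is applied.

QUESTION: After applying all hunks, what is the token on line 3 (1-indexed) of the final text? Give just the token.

Answer: cumi

Derivation:
Hunk 1: at line 2 remove [ajnw,mfljb] add [cgcxi,ksmkr,xpc] -> 11 lines: cbq mjokg cumi cgcxi ksmkr xpc gluts kpn yda xxgg jtxj
Hunk 2: at line 3 remove [cgcxi] add [gga,xozm] -> 12 lines: cbq mjokg cumi gga xozm ksmkr xpc gluts kpn yda xxgg jtxj
Hunk 3: at line 6 remove [xpc] add [gxdwo,xtjdi] -> 13 lines: cbq mjokg cumi gga xozm ksmkr gxdwo xtjdi gluts kpn yda xxgg jtxj
Final line 3: cumi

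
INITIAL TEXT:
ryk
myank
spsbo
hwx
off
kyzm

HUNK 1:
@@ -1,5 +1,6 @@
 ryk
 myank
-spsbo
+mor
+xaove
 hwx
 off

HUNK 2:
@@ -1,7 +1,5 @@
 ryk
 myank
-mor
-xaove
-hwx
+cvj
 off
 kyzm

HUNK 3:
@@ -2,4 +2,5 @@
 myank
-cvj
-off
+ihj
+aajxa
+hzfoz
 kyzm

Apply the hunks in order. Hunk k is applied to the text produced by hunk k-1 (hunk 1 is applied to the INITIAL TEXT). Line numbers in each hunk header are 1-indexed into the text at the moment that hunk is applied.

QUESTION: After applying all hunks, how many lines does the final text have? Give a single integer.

Answer: 6

Derivation:
Hunk 1: at line 1 remove [spsbo] add [mor,xaove] -> 7 lines: ryk myank mor xaove hwx off kyzm
Hunk 2: at line 1 remove [mor,xaove,hwx] add [cvj] -> 5 lines: ryk myank cvj off kyzm
Hunk 3: at line 2 remove [cvj,off] add [ihj,aajxa,hzfoz] -> 6 lines: ryk myank ihj aajxa hzfoz kyzm
Final line count: 6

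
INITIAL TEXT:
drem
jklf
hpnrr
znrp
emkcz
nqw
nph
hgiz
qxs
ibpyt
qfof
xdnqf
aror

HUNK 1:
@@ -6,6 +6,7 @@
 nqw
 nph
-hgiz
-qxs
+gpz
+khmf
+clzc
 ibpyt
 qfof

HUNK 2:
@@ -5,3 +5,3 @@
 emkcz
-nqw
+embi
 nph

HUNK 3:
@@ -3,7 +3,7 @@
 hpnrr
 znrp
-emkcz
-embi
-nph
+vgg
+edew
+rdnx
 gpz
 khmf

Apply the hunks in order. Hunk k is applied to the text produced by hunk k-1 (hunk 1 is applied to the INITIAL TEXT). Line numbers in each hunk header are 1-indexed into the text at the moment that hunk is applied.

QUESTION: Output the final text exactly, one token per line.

Hunk 1: at line 6 remove [hgiz,qxs] add [gpz,khmf,clzc] -> 14 lines: drem jklf hpnrr znrp emkcz nqw nph gpz khmf clzc ibpyt qfof xdnqf aror
Hunk 2: at line 5 remove [nqw] add [embi] -> 14 lines: drem jklf hpnrr znrp emkcz embi nph gpz khmf clzc ibpyt qfof xdnqf aror
Hunk 3: at line 3 remove [emkcz,embi,nph] add [vgg,edew,rdnx] -> 14 lines: drem jklf hpnrr znrp vgg edew rdnx gpz khmf clzc ibpyt qfof xdnqf aror

Answer: drem
jklf
hpnrr
znrp
vgg
edew
rdnx
gpz
khmf
clzc
ibpyt
qfof
xdnqf
aror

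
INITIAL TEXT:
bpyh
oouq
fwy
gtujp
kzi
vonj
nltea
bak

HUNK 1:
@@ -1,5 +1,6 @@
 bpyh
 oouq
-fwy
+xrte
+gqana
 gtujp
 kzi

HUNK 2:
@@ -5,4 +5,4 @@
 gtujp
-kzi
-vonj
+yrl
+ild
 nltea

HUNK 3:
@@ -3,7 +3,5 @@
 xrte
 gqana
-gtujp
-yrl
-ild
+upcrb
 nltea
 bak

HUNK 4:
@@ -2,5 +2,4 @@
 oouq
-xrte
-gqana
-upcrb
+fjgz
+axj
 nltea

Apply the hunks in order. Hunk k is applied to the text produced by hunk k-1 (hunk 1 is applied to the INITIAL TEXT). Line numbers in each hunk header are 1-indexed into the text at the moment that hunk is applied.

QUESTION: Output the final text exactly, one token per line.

Hunk 1: at line 1 remove [fwy] add [xrte,gqana] -> 9 lines: bpyh oouq xrte gqana gtujp kzi vonj nltea bak
Hunk 2: at line 5 remove [kzi,vonj] add [yrl,ild] -> 9 lines: bpyh oouq xrte gqana gtujp yrl ild nltea bak
Hunk 3: at line 3 remove [gtujp,yrl,ild] add [upcrb] -> 7 lines: bpyh oouq xrte gqana upcrb nltea bak
Hunk 4: at line 2 remove [xrte,gqana,upcrb] add [fjgz,axj] -> 6 lines: bpyh oouq fjgz axj nltea bak

Answer: bpyh
oouq
fjgz
axj
nltea
bak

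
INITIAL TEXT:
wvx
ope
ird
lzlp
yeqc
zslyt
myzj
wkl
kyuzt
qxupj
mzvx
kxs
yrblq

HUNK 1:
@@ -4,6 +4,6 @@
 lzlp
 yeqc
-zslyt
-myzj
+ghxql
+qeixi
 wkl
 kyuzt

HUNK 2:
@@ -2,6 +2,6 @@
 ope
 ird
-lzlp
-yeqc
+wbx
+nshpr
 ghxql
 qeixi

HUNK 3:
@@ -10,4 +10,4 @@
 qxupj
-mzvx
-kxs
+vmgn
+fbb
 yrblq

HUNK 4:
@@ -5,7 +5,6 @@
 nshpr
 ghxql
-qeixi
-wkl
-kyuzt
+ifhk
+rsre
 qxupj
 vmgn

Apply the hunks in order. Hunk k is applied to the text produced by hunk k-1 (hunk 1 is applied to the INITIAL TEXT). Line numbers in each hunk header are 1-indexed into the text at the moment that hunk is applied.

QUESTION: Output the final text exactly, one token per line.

Answer: wvx
ope
ird
wbx
nshpr
ghxql
ifhk
rsre
qxupj
vmgn
fbb
yrblq

Derivation:
Hunk 1: at line 4 remove [zslyt,myzj] add [ghxql,qeixi] -> 13 lines: wvx ope ird lzlp yeqc ghxql qeixi wkl kyuzt qxupj mzvx kxs yrblq
Hunk 2: at line 2 remove [lzlp,yeqc] add [wbx,nshpr] -> 13 lines: wvx ope ird wbx nshpr ghxql qeixi wkl kyuzt qxupj mzvx kxs yrblq
Hunk 3: at line 10 remove [mzvx,kxs] add [vmgn,fbb] -> 13 lines: wvx ope ird wbx nshpr ghxql qeixi wkl kyuzt qxupj vmgn fbb yrblq
Hunk 4: at line 5 remove [qeixi,wkl,kyuzt] add [ifhk,rsre] -> 12 lines: wvx ope ird wbx nshpr ghxql ifhk rsre qxupj vmgn fbb yrblq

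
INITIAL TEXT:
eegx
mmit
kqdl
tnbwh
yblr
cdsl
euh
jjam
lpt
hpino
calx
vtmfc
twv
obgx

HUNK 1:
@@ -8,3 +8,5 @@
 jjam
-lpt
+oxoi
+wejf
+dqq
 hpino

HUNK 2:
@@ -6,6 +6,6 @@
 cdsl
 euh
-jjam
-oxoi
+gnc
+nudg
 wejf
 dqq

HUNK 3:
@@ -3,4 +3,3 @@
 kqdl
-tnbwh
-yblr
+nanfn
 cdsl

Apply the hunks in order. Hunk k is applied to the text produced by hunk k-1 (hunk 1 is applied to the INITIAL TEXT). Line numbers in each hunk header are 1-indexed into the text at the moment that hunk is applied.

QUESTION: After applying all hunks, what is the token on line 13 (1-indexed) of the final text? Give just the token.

Answer: vtmfc

Derivation:
Hunk 1: at line 8 remove [lpt] add [oxoi,wejf,dqq] -> 16 lines: eegx mmit kqdl tnbwh yblr cdsl euh jjam oxoi wejf dqq hpino calx vtmfc twv obgx
Hunk 2: at line 6 remove [jjam,oxoi] add [gnc,nudg] -> 16 lines: eegx mmit kqdl tnbwh yblr cdsl euh gnc nudg wejf dqq hpino calx vtmfc twv obgx
Hunk 3: at line 3 remove [tnbwh,yblr] add [nanfn] -> 15 lines: eegx mmit kqdl nanfn cdsl euh gnc nudg wejf dqq hpino calx vtmfc twv obgx
Final line 13: vtmfc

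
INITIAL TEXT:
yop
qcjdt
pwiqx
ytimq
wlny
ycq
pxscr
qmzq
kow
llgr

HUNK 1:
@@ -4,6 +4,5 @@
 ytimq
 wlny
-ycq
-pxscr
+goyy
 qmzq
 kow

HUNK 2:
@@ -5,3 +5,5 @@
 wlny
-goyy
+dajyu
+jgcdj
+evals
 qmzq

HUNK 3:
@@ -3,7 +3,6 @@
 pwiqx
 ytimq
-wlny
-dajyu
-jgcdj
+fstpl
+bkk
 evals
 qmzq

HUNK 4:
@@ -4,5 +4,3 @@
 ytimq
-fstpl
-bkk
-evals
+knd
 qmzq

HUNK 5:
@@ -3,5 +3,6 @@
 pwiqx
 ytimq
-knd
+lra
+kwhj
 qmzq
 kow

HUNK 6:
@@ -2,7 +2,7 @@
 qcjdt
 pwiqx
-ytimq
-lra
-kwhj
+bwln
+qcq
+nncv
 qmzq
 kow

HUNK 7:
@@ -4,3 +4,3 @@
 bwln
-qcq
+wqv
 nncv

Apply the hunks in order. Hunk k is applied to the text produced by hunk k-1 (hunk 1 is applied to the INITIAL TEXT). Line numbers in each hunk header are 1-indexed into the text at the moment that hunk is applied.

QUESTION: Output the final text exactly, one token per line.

Hunk 1: at line 4 remove [ycq,pxscr] add [goyy] -> 9 lines: yop qcjdt pwiqx ytimq wlny goyy qmzq kow llgr
Hunk 2: at line 5 remove [goyy] add [dajyu,jgcdj,evals] -> 11 lines: yop qcjdt pwiqx ytimq wlny dajyu jgcdj evals qmzq kow llgr
Hunk 3: at line 3 remove [wlny,dajyu,jgcdj] add [fstpl,bkk] -> 10 lines: yop qcjdt pwiqx ytimq fstpl bkk evals qmzq kow llgr
Hunk 4: at line 4 remove [fstpl,bkk,evals] add [knd] -> 8 lines: yop qcjdt pwiqx ytimq knd qmzq kow llgr
Hunk 5: at line 3 remove [knd] add [lra,kwhj] -> 9 lines: yop qcjdt pwiqx ytimq lra kwhj qmzq kow llgr
Hunk 6: at line 2 remove [ytimq,lra,kwhj] add [bwln,qcq,nncv] -> 9 lines: yop qcjdt pwiqx bwln qcq nncv qmzq kow llgr
Hunk 7: at line 4 remove [qcq] add [wqv] -> 9 lines: yop qcjdt pwiqx bwln wqv nncv qmzq kow llgr

Answer: yop
qcjdt
pwiqx
bwln
wqv
nncv
qmzq
kow
llgr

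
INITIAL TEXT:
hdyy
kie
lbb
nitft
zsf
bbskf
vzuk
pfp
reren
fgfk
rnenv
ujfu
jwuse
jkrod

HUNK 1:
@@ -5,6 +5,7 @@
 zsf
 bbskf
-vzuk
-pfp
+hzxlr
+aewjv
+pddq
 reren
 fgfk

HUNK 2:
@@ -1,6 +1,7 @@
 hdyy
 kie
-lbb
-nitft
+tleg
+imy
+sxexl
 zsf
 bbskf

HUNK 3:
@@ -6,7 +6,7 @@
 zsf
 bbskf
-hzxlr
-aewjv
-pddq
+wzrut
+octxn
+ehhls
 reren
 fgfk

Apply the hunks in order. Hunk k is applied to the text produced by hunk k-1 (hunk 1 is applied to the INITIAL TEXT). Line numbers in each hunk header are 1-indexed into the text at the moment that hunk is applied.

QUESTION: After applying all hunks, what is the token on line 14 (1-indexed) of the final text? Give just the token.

Answer: ujfu

Derivation:
Hunk 1: at line 5 remove [vzuk,pfp] add [hzxlr,aewjv,pddq] -> 15 lines: hdyy kie lbb nitft zsf bbskf hzxlr aewjv pddq reren fgfk rnenv ujfu jwuse jkrod
Hunk 2: at line 1 remove [lbb,nitft] add [tleg,imy,sxexl] -> 16 lines: hdyy kie tleg imy sxexl zsf bbskf hzxlr aewjv pddq reren fgfk rnenv ujfu jwuse jkrod
Hunk 3: at line 6 remove [hzxlr,aewjv,pddq] add [wzrut,octxn,ehhls] -> 16 lines: hdyy kie tleg imy sxexl zsf bbskf wzrut octxn ehhls reren fgfk rnenv ujfu jwuse jkrod
Final line 14: ujfu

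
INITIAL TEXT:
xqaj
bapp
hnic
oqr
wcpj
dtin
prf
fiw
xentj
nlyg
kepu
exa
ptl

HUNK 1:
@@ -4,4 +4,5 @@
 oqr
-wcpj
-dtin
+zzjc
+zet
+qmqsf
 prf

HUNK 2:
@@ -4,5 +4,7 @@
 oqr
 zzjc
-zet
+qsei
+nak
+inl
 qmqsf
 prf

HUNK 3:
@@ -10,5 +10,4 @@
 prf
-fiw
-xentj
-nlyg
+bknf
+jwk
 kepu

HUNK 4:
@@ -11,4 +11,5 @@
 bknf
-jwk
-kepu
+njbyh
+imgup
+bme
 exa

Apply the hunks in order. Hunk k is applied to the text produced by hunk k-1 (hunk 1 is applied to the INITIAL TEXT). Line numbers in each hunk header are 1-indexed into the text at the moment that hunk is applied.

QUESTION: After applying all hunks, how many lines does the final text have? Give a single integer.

Answer: 16

Derivation:
Hunk 1: at line 4 remove [wcpj,dtin] add [zzjc,zet,qmqsf] -> 14 lines: xqaj bapp hnic oqr zzjc zet qmqsf prf fiw xentj nlyg kepu exa ptl
Hunk 2: at line 4 remove [zet] add [qsei,nak,inl] -> 16 lines: xqaj bapp hnic oqr zzjc qsei nak inl qmqsf prf fiw xentj nlyg kepu exa ptl
Hunk 3: at line 10 remove [fiw,xentj,nlyg] add [bknf,jwk] -> 15 lines: xqaj bapp hnic oqr zzjc qsei nak inl qmqsf prf bknf jwk kepu exa ptl
Hunk 4: at line 11 remove [jwk,kepu] add [njbyh,imgup,bme] -> 16 lines: xqaj bapp hnic oqr zzjc qsei nak inl qmqsf prf bknf njbyh imgup bme exa ptl
Final line count: 16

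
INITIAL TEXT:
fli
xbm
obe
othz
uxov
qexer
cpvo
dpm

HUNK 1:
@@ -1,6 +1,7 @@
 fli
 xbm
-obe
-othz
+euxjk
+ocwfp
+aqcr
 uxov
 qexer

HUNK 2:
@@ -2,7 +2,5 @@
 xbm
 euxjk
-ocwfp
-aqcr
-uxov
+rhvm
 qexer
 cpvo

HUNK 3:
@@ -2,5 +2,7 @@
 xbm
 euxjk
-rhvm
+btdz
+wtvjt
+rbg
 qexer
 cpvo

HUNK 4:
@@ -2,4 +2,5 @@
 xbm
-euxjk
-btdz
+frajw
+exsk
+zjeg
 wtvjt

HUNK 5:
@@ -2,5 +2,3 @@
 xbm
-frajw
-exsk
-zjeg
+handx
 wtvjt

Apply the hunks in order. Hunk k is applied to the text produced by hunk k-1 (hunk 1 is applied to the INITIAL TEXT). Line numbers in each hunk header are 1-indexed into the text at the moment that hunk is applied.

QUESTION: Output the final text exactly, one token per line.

Hunk 1: at line 1 remove [obe,othz] add [euxjk,ocwfp,aqcr] -> 9 lines: fli xbm euxjk ocwfp aqcr uxov qexer cpvo dpm
Hunk 2: at line 2 remove [ocwfp,aqcr,uxov] add [rhvm] -> 7 lines: fli xbm euxjk rhvm qexer cpvo dpm
Hunk 3: at line 2 remove [rhvm] add [btdz,wtvjt,rbg] -> 9 lines: fli xbm euxjk btdz wtvjt rbg qexer cpvo dpm
Hunk 4: at line 2 remove [euxjk,btdz] add [frajw,exsk,zjeg] -> 10 lines: fli xbm frajw exsk zjeg wtvjt rbg qexer cpvo dpm
Hunk 5: at line 2 remove [frajw,exsk,zjeg] add [handx] -> 8 lines: fli xbm handx wtvjt rbg qexer cpvo dpm

Answer: fli
xbm
handx
wtvjt
rbg
qexer
cpvo
dpm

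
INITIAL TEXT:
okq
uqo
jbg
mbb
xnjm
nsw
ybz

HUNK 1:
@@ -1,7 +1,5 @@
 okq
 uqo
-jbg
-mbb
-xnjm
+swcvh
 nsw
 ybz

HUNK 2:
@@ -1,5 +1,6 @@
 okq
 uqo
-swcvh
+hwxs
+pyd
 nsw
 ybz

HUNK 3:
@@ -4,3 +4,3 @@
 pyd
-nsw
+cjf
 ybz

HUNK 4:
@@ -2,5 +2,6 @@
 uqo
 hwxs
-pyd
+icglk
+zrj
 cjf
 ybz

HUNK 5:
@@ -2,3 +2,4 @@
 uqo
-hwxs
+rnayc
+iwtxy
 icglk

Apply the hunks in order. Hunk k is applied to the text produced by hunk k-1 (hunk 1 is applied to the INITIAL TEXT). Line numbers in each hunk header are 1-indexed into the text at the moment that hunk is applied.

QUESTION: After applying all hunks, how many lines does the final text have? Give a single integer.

Hunk 1: at line 1 remove [jbg,mbb,xnjm] add [swcvh] -> 5 lines: okq uqo swcvh nsw ybz
Hunk 2: at line 1 remove [swcvh] add [hwxs,pyd] -> 6 lines: okq uqo hwxs pyd nsw ybz
Hunk 3: at line 4 remove [nsw] add [cjf] -> 6 lines: okq uqo hwxs pyd cjf ybz
Hunk 4: at line 2 remove [pyd] add [icglk,zrj] -> 7 lines: okq uqo hwxs icglk zrj cjf ybz
Hunk 5: at line 2 remove [hwxs] add [rnayc,iwtxy] -> 8 lines: okq uqo rnayc iwtxy icglk zrj cjf ybz
Final line count: 8

Answer: 8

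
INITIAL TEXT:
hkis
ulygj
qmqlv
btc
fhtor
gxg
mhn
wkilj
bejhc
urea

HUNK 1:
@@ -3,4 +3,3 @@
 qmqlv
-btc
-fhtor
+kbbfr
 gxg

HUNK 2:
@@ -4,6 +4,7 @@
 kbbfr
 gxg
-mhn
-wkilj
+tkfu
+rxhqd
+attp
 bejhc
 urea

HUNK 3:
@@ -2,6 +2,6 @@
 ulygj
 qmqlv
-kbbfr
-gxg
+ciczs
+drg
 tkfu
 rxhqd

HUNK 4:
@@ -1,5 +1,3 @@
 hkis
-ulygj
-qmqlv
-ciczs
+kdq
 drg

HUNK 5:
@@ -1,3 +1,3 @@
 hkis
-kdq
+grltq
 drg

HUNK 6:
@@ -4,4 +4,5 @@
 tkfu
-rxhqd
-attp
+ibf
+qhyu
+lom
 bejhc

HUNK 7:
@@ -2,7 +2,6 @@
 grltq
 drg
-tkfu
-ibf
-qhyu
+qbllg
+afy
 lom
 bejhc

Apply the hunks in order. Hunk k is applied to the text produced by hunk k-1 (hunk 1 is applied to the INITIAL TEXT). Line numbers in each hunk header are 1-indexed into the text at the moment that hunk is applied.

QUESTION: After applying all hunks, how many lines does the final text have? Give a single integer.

Answer: 8

Derivation:
Hunk 1: at line 3 remove [btc,fhtor] add [kbbfr] -> 9 lines: hkis ulygj qmqlv kbbfr gxg mhn wkilj bejhc urea
Hunk 2: at line 4 remove [mhn,wkilj] add [tkfu,rxhqd,attp] -> 10 lines: hkis ulygj qmqlv kbbfr gxg tkfu rxhqd attp bejhc urea
Hunk 3: at line 2 remove [kbbfr,gxg] add [ciczs,drg] -> 10 lines: hkis ulygj qmqlv ciczs drg tkfu rxhqd attp bejhc urea
Hunk 4: at line 1 remove [ulygj,qmqlv,ciczs] add [kdq] -> 8 lines: hkis kdq drg tkfu rxhqd attp bejhc urea
Hunk 5: at line 1 remove [kdq] add [grltq] -> 8 lines: hkis grltq drg tkfu rxhqd attp bejhc urea
Hunk 6: at line 4 remove [rxhqd,attp] add [ibf,qhyu,lom] -> 9 lines: hkis grltq drg tkfu ibf qhyu lom bejhc urea
Hunk 7: at line 2 remove [tkfu,ibf,qhyu] add [qbllg,afy] -> 8 lines: hkis grltq drg qbllg afy lom bejhc urea
Final line count: 8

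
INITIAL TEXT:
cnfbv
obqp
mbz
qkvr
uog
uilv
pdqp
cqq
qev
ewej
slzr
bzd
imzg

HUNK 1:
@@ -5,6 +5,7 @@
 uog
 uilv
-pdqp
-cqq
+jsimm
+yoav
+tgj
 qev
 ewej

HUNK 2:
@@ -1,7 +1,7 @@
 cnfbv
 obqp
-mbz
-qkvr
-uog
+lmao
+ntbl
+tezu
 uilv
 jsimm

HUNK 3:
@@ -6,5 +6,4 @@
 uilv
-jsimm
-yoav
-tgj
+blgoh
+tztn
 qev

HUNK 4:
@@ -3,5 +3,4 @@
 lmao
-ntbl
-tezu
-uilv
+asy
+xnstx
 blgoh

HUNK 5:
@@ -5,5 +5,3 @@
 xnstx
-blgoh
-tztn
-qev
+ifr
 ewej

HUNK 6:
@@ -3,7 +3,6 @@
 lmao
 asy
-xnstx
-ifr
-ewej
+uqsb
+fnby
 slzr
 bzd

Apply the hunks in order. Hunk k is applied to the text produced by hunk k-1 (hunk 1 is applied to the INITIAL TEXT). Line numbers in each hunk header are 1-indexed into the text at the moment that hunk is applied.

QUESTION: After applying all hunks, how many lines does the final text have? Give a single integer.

Hunk 1: at line 5 remove [pdqp,cqq] add [jsimm,yoav,tgj] -> 14 lines: cnfbv obqp mbz qkvr uog uilv jsimm yoav tgj qev ewej slzr bzd imzg
Hunk 2: at line 1 remove [mbz,qkvr,uog] add [lmao,ntbl,tezu] -> 14 lines: cnfbv obqp lmao ntbl tezu uilv jsimm yoav tgj qev ewej slzr bzd imzg
Hunk 3: at line 6 remove [jsimm,yoav,tgj] add [blgoh,tztn] -> 13 lines: cnfbv obqp lmao ntbl tezu uilv blgoh tztn qev ewej slzr bzd imzg
Hunk 4: at line 3 remove [ntbl,tezu,uilv] add [asy,xnstx] -> 12 lines: cnfbv obqp lmao asy xnstx blgoh tztn qev ewej slzr bzd imzg
Hunk 5: at line 5 remove [blgoh,tztn,qev] add [ifr] -> 10 lines: cnfbv obqp lmao asy xnstx ifr ewej slzr bzd imzg
Hunk 6: at line 3 remove [xnstx,ifr,ewej] add [uqsb,fnby] -> 9 lines: cnfbv obqp lmao asy uqsb fnby slzr bzd imzg
Final line count: 9

Answer: 9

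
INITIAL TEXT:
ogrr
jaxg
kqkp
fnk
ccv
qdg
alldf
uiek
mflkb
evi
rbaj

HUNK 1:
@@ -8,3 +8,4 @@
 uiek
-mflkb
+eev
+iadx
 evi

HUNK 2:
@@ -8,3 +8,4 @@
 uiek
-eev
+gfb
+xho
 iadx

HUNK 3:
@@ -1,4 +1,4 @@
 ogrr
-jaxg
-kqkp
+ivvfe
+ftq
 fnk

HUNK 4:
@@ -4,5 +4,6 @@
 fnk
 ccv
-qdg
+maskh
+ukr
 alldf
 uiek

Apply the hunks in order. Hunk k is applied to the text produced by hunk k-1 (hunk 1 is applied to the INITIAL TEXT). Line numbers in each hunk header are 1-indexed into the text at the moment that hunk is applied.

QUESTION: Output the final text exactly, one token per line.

Answer: ogrr
ivvfe
ftq
fnk
ccv
maskh
ukr
alldf
uiek
gfb
xho
iadx
evi
rbaj

Derivation:
Hunk 1: at line 8 remove [mflkb] add [eev,iadx] -> 12 lines: ogrr jaxg kqkp fnk ccv qdg alldf uiek eev iadx evi rbaj
Hunk 2: at line 8 remove [eev] add [gfb,xho] -> 13 lines: ogrr jaxg kqkp fnk ccv qdg alldf uiek gfb xho iadx evi rbaj
Hunk 3: at line 1 remove [jaxg,kqkp] add [ivvfe,ftq] -> 13 lines: ogrr ivvfe ftq fnk ccv qdg alldf uiek gfb xho iadx evi rbaj
Hunk 4: at line 4 remove [qdg] add [maskh,ukr] -> 14 lines: ogrr ivvfe ftq fnk ccv maskh ukr alldf uiek gfb xho iadx evi rbaj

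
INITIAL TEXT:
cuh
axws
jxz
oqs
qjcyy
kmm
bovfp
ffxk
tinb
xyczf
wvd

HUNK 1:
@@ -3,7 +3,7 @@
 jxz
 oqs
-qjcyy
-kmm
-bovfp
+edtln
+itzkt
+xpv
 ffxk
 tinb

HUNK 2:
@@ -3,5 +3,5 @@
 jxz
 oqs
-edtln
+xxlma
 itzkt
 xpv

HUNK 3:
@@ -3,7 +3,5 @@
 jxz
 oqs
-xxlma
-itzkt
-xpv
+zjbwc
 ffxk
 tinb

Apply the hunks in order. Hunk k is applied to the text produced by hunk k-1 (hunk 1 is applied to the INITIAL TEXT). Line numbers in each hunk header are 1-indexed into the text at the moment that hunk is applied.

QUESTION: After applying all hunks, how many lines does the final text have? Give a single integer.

Hunk 1: at line 3 remove [qjcyy,kmm,bovfp] add [edtln,itzkt,xpv] -> 11 lines: cuh axws jxz oqs edtln itzkt xpv ffxk tinb xyczf wvd
Hunk 2: at line 3 remove [edtln] add [xxlma] -> 11 lines: cuh axws jxz oqs xxlma itzkt xpv ffxk tinb xyczf wvd
Hunk 3: at line 3 remove [xxlma,itzkt,xpv] add [zjbwc] -> 9 lines: cuh axws jxz oqs zjbwc ffxk tinb xyczf wvd
Final line count: 9

Answer: 9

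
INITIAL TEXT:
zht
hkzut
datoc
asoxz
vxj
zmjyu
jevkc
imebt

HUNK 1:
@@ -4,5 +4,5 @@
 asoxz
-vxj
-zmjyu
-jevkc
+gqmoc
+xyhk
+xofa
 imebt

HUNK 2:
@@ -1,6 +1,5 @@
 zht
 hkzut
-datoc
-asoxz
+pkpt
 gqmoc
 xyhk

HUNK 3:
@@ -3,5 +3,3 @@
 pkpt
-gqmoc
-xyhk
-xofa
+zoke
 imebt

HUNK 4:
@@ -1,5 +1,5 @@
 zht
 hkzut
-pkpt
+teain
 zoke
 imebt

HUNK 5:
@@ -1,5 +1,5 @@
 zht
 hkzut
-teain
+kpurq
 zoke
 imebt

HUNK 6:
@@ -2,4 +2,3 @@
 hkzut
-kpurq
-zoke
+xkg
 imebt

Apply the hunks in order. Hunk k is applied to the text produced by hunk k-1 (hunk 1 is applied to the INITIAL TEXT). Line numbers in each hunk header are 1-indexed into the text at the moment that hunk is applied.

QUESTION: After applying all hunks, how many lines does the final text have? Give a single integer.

Answer: 4

Derivation:
Hunk 1: at line 4 remove [vxj,zmjyu,jevkc] add [gqmoc,xyhk,xofa] -> 8 lines: zht hkzut datoc asoxz gqmoc xyhk xofa imebt
Hunk 2: at line 1 remove [datoc,asoxz] add [pkpt] -> 7 lines: zht hkzut pkpt gqmoc xyhk xofa imebt
Hunk 3: at line 3 remove [gqmoc,xyhk,xofa] add [zoke] -> 5 lines: zht hkzut pkpt zoke imebt
Hunk 4: at line 1 remove [pkpt] add [teain] -> 5 lines: zht hkzut teain zoke imebt
Hunk 5: at line 1 remove [teain] add [kpurq] -> 5 lines: zht hkzut kpurq zoke imebt
Hunk 6: at line 2 remove [kpurq,zoke] add [xkg] -> 4 lines: zht hkzut xkg imebt
Final line count: 4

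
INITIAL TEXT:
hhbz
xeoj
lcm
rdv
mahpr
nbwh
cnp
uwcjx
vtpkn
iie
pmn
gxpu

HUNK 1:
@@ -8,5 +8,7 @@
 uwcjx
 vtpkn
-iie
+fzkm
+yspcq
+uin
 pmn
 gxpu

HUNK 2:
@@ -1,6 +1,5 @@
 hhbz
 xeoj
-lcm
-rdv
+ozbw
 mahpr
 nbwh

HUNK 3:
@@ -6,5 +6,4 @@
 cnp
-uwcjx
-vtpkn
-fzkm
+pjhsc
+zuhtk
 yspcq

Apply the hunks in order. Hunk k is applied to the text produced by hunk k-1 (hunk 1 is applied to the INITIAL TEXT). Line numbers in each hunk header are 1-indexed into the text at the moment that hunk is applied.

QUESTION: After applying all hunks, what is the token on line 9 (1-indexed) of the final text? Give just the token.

Answer: yspcq

Derivation:
Hunk 1: at line 8 remove [iie] add [fzkm,yspcq,uin] -> 14 lines: hhbz xeoj lcm rdv mahpr nbwh cnp uwcjx vtpkn fzkm yspcq uin pmn gxpu
Hunk 2: at line 1 remove [lcm,rdv] add [ozbw] -> 13 lines: hhbz xeoj ozbw mahpr nbwh cnp uwcjx vtpkn fzkm yspcq uin pmn gxpu
Hunk 3: at line 6 remove [uwcjx,vtpkn,fzkm] add [pjhsc,zuhtk] -> 12 lines: hhbz xeoj ozbw mahpr nbwh cnp pjhsc zuhtk yspcq uin pmn gxpu
Final line 9: yspcq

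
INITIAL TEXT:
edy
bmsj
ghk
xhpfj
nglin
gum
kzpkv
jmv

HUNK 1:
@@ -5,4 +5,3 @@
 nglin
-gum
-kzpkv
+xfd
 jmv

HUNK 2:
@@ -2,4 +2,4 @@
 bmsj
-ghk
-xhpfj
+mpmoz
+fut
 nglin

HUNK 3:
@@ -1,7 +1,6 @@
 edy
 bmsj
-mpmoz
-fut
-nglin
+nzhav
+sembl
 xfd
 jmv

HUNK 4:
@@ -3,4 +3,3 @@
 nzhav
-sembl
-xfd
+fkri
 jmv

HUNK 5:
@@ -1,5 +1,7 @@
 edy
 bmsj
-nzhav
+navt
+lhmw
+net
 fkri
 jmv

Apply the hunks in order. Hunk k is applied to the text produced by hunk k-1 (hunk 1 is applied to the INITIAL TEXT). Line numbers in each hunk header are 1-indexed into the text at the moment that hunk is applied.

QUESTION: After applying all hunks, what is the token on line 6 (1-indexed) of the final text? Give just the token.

Hunk 1: at line 5 remove [gum,kzpkv] add [xfd] -> 7 lines: edy bmsj ghk xhpfj nglin xfd jmv
Hunk 2: at line 2 remove [ghk,xhpfj] add [mpmoz,fut] -> 7 lines: edy bmsj mpmoz fut nglin xfd jmv
Hunk 3: at line 1 remove [mpmoz,fut,nglin] add [nzhav,sembl] -> 6 lines: edy bmsj nzhav sembl xfd jmv
Hunk 4: at line 3 remove [sembl,xfd] add [fkri] -> 5 lines: edy bmsj nzhav fkri jmv
Hunk 5: at line 1 remove [nzhav] add [navt,lhmw,net] -> 7 lines: edy bmsj navt lhmw net fkri jmv
Final line 6: fkri

Answer: fkri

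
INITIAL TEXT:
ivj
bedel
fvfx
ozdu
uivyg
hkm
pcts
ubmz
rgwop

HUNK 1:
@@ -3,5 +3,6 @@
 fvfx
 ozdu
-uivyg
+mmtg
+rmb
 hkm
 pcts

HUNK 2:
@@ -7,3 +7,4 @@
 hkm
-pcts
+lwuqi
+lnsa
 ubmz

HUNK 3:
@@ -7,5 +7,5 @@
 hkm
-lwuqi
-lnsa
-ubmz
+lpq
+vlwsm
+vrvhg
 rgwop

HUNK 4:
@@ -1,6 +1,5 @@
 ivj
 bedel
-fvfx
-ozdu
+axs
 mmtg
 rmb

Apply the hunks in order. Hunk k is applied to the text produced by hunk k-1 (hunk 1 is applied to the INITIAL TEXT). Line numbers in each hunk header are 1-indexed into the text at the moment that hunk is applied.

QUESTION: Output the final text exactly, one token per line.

Answer: ivj
bedel
axs
mmtg
rmb
hkm
lpq
vlwsm
vrvhg
rgwop

Derivation:
Hunk 1: at line 3 remove [uivyg] add [mmtg,rmb] -> 10 lines: ivj bedel fvfx ozdu mmtg rmb hkm pcts ubmz rgwop
Hunk 2: at line 7 remove [pcts] add [lwuqi,lnsa] -> 11 lines: ivj bedel fvfx ozdu mmtg rmb hkm lwuqi lnsa ubmz rgwop
Hunk 3: at line 7 remove [lwuqi,lnsa,ubmz] add [lpq,vlwsm,vrvhg] -> 11 lines: ivj bedel fvfx ozdu mmtg rmb hkm lpq vlwsm vrvhg rgwop
Hunk 4: at line 1 remove [fvfx,ozdu] add [axs] -> 10 lines: ivj bedel axs mmtg rmb hkm lpq vlwsm vrvhg rgwop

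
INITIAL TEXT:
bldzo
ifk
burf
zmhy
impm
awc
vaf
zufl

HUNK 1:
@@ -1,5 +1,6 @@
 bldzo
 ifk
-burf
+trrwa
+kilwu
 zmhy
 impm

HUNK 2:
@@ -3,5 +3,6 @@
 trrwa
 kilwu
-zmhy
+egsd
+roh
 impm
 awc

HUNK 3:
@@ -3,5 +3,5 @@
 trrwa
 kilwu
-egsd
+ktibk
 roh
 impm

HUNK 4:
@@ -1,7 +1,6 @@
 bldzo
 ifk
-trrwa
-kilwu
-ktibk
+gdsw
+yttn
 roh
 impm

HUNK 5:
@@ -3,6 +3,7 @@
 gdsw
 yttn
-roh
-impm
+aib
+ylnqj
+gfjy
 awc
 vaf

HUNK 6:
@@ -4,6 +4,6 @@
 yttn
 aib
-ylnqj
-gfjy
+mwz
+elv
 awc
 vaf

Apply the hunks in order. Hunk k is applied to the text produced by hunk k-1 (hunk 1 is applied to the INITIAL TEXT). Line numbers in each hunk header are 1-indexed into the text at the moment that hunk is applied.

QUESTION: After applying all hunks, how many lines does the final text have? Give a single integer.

Hunk 1: at line 1 remove [burf] add [trrwa,kilwu] -> 9 lines: bldzo ifk trrwa kilwu zmhy impm awc vaf zufl
Hunk 2: at line 3 remove [zmhy] add [egsd,roh] -> 10 lines: bldzo ifk trrwa kilwu egsd roh impm awc vaf zufl
Hunk 3: at line 3 remove [egsd] add [ktibk] -> 10 lines: bldzo ifk trrwa kilwu ktibk roh impm awc vaf zufl
Hunk 4: at line 1 remove [trrwa,kilwu,ktibk] add [gdsw,yttn] -> 9 lines: bldzo ifk gdsw yttn roh impm awc vaf zufl
Hunk 5: at line 3 remove [roh,impm] add [aib,ylnqj,gfjy] -> 10 lines: bldzo ifk gdsw yttn aib ylnqj gfjy awc vaf zufl
Hunk 6: at line 4 remove [ylnqj,gfjy] add [mwz,elv] -> 10 lines: bldzo ifk gdsw yttn aib mwz elv awc vaf zufl
Final line count: 10

Answer: 10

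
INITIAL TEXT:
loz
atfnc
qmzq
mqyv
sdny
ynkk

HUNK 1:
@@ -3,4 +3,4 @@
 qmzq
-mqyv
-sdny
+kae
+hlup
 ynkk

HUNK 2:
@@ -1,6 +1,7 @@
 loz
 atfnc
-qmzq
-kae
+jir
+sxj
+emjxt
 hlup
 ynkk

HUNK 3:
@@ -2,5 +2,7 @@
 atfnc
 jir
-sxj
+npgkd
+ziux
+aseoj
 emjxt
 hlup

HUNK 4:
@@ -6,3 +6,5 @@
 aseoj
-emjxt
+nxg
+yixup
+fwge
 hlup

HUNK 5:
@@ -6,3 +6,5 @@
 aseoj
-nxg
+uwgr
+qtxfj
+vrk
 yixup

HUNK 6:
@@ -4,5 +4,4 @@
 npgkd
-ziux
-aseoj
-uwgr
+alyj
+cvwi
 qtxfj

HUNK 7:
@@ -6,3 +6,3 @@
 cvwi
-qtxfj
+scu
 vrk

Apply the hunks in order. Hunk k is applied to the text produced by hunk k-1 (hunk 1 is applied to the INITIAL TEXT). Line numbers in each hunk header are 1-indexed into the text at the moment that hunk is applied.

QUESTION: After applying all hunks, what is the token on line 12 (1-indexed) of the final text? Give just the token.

Answer: ynkk

Derivation:
Hunk 1: at line 3 remove [mqyv,sdny] add [kae,hlup] -> 6 lines: loz atfnc qmzq kae hlup ynkk
Hunk 2: at line 1 remove [qmzq,kae] add [jir,sxj,emjxt] -> 7 lines: loz atfnc jir sxj emjxt hlup ynkk
Hunk 3: at line 2 remove [sxj] add [npgkd,ziux,aseoj] -> 9 lines: loz atfnc jir npgkd ziux aseoj emjxt hlup ynkk
Hunk 4: at line 6 remove [emjxt] add [nxg,yixup,fwge] -> 11 lines: loz atfnc jir npgkd ziux aseoj nxg yixup fwge hlup ynkk
Hunk 5: at line 6 remove [nxg] add [uwgr,qtxfj,vrk] -> 13 lines: loz atfnc jir npgkd ziux aseoj uwgr qtxfj vrk yixup fwge hlup ynkk
Hunk 6: at line 4 remove [ziux,aseoj,uwgr] add [alyj,cvwi] -> 12 lines: loz atfnc jir npgkd alyj cvwi qtxfj vrk yixup fwge hlup ynkk
Hunk 7: at line 6 remove [qtxfj] add [scu] -> 12 lines: loz atfnc jir npgkd alyj cvwi scu vrk yixup fwge hlup ynkk
Final line 12: ynkk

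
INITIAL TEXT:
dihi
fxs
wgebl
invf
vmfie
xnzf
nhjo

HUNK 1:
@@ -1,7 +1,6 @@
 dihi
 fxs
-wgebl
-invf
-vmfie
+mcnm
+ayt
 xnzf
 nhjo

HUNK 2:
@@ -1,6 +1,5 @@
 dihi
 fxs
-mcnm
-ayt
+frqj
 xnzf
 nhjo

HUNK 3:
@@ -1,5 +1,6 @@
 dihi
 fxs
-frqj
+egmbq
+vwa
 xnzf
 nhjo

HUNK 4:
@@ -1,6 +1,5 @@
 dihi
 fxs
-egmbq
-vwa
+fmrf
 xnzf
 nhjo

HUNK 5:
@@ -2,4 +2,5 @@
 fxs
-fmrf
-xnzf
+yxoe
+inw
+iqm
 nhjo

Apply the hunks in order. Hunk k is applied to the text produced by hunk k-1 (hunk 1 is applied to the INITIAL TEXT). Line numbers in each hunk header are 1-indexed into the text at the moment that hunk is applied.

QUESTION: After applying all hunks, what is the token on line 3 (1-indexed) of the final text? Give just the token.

Hunk 1: at line 1 remove [wgebl,invf,vmfie] add [mcnm,ayt] -> 6 lines: dihi fxs mcnm ayt xnzf nhjo
Hunk 2: at line 1 remove [mcnm,ayt] add [frqj] -> 5 lines: dihi fxs frqj xnzf nhjo
Hunk 3: at line 1 remove [frqj] add [egmbq,vwa] -> 6 lines: dihi fxs egmbq vwa xnzf nhjo
Hunk 4: at line 1 remove [egmbq,vwa] add [fmrf] -> 5 lines: dihi fxs fmrf xnzf nhjo
Hunk 5: at line 2 remove [fmrf,xnzf] add [yxoe,inw,iqm] -> 6 lines: dihi fxs yxoe inw iqm nhjo
Final line 3: yxoe

Answer: yxoe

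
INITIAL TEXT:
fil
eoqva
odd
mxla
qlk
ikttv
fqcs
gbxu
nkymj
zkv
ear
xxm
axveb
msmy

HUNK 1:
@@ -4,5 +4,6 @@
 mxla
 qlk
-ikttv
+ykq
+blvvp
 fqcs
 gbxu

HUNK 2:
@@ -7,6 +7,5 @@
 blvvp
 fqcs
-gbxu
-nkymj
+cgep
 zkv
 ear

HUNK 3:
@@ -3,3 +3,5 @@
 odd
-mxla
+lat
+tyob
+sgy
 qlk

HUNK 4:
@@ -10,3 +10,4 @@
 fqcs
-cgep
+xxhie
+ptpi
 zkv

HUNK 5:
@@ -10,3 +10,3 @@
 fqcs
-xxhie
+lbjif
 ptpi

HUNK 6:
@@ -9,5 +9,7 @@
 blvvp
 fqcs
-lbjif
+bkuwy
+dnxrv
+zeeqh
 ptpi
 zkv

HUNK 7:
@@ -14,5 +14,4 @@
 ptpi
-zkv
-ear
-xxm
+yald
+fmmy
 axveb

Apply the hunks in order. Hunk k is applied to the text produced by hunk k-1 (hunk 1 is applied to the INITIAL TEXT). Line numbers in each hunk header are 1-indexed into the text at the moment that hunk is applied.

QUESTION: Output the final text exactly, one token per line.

Answer: fil
eoqva
odd
lat
tyob
sgy
qlk
ykq
blvvp
fqcs
bkuwy
dnxrv
zeeqh
ptpi
yald
fmmy
axveb
msmy

Derivation:
Hunk 1: at line 4 remove [ikttv] add [ykq,blvvp] -> 15 lines: fil eoqva odd mxla qlk ykq blvvp fqcs gbxu nkymj zkv ear xxm axveb msmy
Hunk 2: at line 7 remove [gbxu,nkymj] add [cgep] -> 14 lines: fil eoqva odd mxla qlk ykq blvvp fqcs cgep zkv ear xxm axveb msmy
Hunk 3: at line 3 remove [mxla] add [lat,tyob,sgy] -> 16 lines: fil eoqva odd lat tyob sgy qlk ykq blvvp fqcs cgep zkv ear xxm axveb msmy
Hunk 4: at line 10 remove [cgep] add [xxhie,ptpi] -> 17 lines: fil eoqva odd lat tyob sgy qlk ykq blvvp fqcs xxhie ptpi zkv ear xxm axveb msmy
Hunk 5: at line 10 remove [xxhie] add [lbjif] -> 17 lines: fil eoqva odd lat tyob sgy qlk ykq blvvp fqcs lbjif ptpi zkv ear xxm axveb msmy
Hunk 6: at line 9 remove [lbjif] add [bkuwy,dnxrv,zeeqh] -> 19 lines: fil eoqva odd lat tyob sgy qlk ykq blvvp fqcs bkuwy dnxrv zeeqh ptpi zkv ear xxm axveb msmy
Hunk 7: at line 14 remove [zkv,ear,xxm] add [yald,fmmy] -> 18 lines: fil eoqva odd lat tyob sgy qlk ykq blvvp fqcs bkuwy dnxrv zeeqh ptpi yald fmmy axveb msmy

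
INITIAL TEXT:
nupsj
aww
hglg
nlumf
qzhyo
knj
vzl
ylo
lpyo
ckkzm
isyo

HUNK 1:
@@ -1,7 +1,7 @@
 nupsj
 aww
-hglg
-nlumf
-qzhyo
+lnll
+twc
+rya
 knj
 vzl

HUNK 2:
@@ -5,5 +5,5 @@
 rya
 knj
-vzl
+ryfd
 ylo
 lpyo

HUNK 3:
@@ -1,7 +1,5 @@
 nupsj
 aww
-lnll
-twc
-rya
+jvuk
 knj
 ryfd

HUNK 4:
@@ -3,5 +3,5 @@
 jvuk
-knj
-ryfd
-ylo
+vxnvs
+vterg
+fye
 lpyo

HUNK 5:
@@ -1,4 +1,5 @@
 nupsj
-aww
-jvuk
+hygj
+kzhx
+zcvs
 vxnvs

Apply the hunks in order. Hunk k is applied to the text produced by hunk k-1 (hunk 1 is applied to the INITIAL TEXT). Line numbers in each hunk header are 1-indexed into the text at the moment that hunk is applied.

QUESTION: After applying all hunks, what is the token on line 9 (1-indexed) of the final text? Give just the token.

Hunk 1: at line 1 remove [hglg,nlumf,qzhyo] add [lnll,twc,rya] -> 11 lines: nupsj aww lnll twc rya knj vzl ylo lpyo ckkzm isyo
Hunk 2: at line 5 remove [vzl] add [ryfd] -> 11 lines: nupsj aww lnll twc rya knj ryfd ylo lpyo ckkzm isyo
Hunk 3: at line 1 remove [lnll,twc,rya] add [jvuk] -> 9 lines: nupsj aww jvuk knj ryfd ylo lpyo ckkzm isyo
Hunk 4: at line 3 remove [knj,ryfd,ylo] add [vxnvs,vterg,fye] -> 9 lines: nupsj aww jvuk vxnvs vterg fye lpyo ckkzm isyo
Hunk 5: at line 1 remove [aww,jvuk] add [hygj,kzhx,zcvs] -> 10 lines: nupsj hygj kzhx zcvs vxnvs vterg fye lpyo ckkzm isyo
Final line 9: ckkzm

Answer: ckkzm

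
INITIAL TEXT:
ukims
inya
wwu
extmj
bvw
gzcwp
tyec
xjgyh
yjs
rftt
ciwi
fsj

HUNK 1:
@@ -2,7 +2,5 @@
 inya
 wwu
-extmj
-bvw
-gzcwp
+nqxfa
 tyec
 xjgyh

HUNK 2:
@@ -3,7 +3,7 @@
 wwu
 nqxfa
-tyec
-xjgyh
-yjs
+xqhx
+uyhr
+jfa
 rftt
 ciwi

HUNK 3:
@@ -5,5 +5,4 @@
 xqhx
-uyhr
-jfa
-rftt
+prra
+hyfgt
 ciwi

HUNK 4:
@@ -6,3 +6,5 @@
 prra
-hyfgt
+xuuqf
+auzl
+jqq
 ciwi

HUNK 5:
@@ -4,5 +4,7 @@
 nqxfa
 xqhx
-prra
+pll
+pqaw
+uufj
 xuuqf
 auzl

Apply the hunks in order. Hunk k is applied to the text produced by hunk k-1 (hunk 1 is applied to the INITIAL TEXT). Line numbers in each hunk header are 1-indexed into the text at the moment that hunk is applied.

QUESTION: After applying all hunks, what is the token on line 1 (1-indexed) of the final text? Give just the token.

Hunk 1: at line 2 remove [extmj,bvw,gzcwp] add [nqxfa] -> 10 lines: ukims inya wwu nqxfa tyec xjgyh yjs rftt ciwi fsj
Hunk 2: at line 3 remove [tyec,xjgyh,yjs] add [xqhx,uyhr,jfa] -> 10 lines: ukims inya wwu nqxfa xqhx uyhr jfa rftt ciwi fsj
Hunk 3: at line 5 remove [uyhr,jfa,rftt] add [prra,hyfgt] -> 9 lines: ukims inya wwu nqxfa xqhx prra hyfgt ciwi fsj
Hunk 4: at line 6 remove [hyfgt] add [xuuqf,auzl,jqq] -> 11 lines: ukims inya wwu nqxfa xqhx prra xuuqf auzl jqq ciwi fsj
Hunk 5: at line 4 remove [prra] add [pll,pqaw,uufj] -> 13 lines: ukims inya wwu nqxfa xqhx pll pqaw uufj xuuqf auzl jqq ciwi fsj
Final line 1: ukims

Answer: ukims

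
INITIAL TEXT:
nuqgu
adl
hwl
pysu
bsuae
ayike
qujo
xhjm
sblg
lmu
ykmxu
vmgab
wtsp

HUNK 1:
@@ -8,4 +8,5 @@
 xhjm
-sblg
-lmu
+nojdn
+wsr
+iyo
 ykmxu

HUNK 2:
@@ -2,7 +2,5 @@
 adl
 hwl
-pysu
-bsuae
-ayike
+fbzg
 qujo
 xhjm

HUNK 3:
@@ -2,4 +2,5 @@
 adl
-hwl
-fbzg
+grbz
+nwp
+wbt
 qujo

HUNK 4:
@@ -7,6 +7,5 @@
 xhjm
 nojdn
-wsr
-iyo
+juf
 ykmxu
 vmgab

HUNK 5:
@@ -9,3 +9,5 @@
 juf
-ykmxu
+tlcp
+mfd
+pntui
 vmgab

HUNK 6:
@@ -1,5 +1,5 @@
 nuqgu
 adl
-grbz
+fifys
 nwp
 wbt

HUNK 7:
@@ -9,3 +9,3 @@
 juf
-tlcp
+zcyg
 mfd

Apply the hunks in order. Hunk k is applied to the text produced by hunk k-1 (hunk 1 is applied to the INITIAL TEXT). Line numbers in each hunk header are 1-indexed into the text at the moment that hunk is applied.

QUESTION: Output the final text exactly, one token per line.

Answer: nuqgu
adl
fifys
nwp
wbt
qujo
xhjm
nojdn
juf
zcyg
mfd
pntui
vmgab
wtsp

Derivation:
Hunk 1: at line 8 remove [sblg,lmu] add [nojdn,wsr,iyo] -> 14 lines: nuqgu adl hwl pysu bsuae ayike qujo xhjm nojdn wsr iyo ykmxu vmgab wtsp
Hunk 2: at line 2 remove [pysu,bsuae,ayike] add [fbzg] -> 12 lines: nuqgu adl hwl fbzg qujo xhjm nojdn wsr iyo ykmxu vmgab wtsp
Hunk 3: at line 2 remove [hwl,fbzg] add [grbz,nwp,wbt] -> 13 lines: nuqgu adl grbz nwp wbt qujo xhjm nojdn wsr iyo ykmxu vmgab wtsp
Hunk 4: at line 7 remove [wsr,iyo] add [juf] -> 12 lines: nuqgu adl grbz nwp wbt qujo xhjm nojdn juf ykmxu vmgab wtsp
Hunk 5: at line 9 remove [ykmxu] add [tlcp,mfd,pntui] -> 14 lines: nuqgu adl grbz nwp wbt qujo xhjm nojdn juf tlcp mfd pntui vmgab wtsp
Hunk 6: at line 1 remove [grbz] add [fifys] -> 14 lines: nuqgu adl fifys nwp wbt qujo xhjm nojdn juf tlcp mfd pntui vmgab wtsp
Hunk 7: at line 9 remove [tlcp] add [zcyg] -> 14 lines: nuqgu adl fifys nwp wbt qujo xhjm nojdn juf zcyg mfd pntui vmgab wtsp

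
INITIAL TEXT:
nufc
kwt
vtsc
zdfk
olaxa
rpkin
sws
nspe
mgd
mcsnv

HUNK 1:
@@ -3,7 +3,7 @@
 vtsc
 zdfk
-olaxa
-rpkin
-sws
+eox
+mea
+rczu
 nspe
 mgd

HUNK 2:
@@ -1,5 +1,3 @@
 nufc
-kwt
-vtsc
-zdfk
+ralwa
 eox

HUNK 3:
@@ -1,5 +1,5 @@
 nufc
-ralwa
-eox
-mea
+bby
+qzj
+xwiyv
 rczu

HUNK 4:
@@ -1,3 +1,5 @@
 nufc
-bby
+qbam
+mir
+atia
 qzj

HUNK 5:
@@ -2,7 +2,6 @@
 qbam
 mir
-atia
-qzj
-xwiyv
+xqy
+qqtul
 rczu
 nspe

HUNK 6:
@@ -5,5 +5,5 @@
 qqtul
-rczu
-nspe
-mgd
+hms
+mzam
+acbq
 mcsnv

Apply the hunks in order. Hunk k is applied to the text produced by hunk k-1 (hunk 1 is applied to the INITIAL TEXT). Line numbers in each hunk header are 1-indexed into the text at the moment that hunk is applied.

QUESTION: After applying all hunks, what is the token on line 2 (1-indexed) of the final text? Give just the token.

Hunk 1: at line 3 remove [olaxa,rpkin,sws] add [eox,mea,rczu] -> 10 lines: nufc kwt vtsc zdfk eox mea rczu nspe mgd mcsnv
Hunk 2: at line 1 remove [kwt,vtsc,zdfk] add [ralwa] -> 8 lines: nufc ralwa eox mea rczu nspe mgd mcsnv
Hunk 3: at line 1 remove [ralwa,eox,mea] add [bby,qzj,xwiyv] -> 8 lines: nufc bby qzj xwiyv rczu nspe mgd mcsnv
Hunk 4: at line 1 remove [bby] add [qbam,mir,atia] -> 10 lines: nufc qbam mir atia qzj xwiyv rczu nspe mgd mcsnv
Hunk 5: at line 2 remove [atia,qzj,xwiyv] add [xqy,qqtul] -> 9 lines: nufc qbam mir xqy qqtul rczu nspe mgd mcsnv
Hunk 6: at line 5 remove [rczu,nspe,mgd] add [hms,mzam,acbq] -> 9 lines: nufc qbam mir xqy qqtul hms mzam acbq mcsnv
Final line 2: qbam

Answer: qbam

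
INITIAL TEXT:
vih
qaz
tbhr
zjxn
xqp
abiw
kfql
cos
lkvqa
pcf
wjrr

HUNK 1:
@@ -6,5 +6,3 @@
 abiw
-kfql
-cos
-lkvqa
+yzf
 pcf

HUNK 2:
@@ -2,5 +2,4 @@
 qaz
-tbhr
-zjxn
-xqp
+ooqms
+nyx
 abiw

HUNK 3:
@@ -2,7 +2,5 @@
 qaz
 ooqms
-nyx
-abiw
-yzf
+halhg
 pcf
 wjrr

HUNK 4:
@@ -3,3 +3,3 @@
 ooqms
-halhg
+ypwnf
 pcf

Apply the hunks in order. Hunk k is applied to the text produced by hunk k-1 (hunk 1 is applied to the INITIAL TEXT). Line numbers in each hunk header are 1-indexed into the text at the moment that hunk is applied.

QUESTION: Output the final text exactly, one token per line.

Answer: vih
qaz
ooqms
ypwnf
pcf
wjrr

Derivation:
Hunk 1: at line 6 remove [kfql,cos,lkvqa] add [yzf] -> 9 lines: vih qaz tbhr zjxn xqp abiw yzf pcf wjrr
Hunk 2: at line 2 remove [tbhr,zjxn,xqp] add [ooqms,nyx] -> 8 lines: vih qaz ooqms nyx abiw yzf pcf wjrr
Hunk 3: at line 2 remove [nyx,abiw,yzf] add [halhg] -> 6 lines: vih qaz ooqms halhg pcf wjrr
Hunk 4: at line 3 remove [halhg] add [ypwnf] -> 6 lines: vih qaz ooqms ypwnf pcf wjrr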